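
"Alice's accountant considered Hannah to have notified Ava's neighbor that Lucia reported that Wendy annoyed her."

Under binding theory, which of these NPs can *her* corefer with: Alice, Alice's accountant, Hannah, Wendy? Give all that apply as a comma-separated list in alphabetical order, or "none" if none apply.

*her* is a pronoun; Principle B requires it to be free in its binding domain — the clause headed by 'annoyed'.
— Alice: possessor inside the subject DP of the matrix clause; does not c-command the pronoun — Principle B does not apply; allowed.
— Alice's accountant: subject of the matrix clause; c-commands the pronoun but lies outside its binding domain — allowed.
— Hannah: subject of the clause headed by 'notified'; c-commands the pronoun but lies outside its binding domain — allowed.
— Wendy: subject of the clause headed by 'annoyed'; c-commands the pronoun within its binding domain — blocked (Principle B).

Alice, Alice's accountant, Hannah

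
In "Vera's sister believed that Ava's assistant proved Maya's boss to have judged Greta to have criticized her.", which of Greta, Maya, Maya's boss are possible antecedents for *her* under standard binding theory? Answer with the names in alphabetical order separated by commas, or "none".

*her* is a pronoun; Principle B requires it to be free in its binding domain — the clause headed by 'criticized'.
— Greta: subject of the clause headed by 'criticized'; c-commands the pronoun within its binding domain — blocked (Principle B).
— Maya: possessor inside the subject DP of the clause headed by 'judged'; does not c-command the pronoun — Principle B does not apply; allowed.
— Maya's boss: subject of the clause headed by 'judged'; c-commands the pronoun but lies outside its binding domain — allowed.

Maya, Maya's boss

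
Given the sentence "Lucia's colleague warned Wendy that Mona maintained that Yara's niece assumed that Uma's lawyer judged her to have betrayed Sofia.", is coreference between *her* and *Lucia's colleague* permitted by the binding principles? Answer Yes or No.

*her* is a pronoun; Principle B requires it to be free in its binding domain — the clause headed by 'judged'.
— Lucia's colleague: subject of the matrix clause; c-commands the pronoun but lies outside its binding domain — allowed.

Yes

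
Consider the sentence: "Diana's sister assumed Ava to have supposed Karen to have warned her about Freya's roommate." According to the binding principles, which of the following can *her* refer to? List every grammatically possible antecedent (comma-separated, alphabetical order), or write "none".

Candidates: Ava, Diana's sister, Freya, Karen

*her* is a pronoun; Principle B requires it to be free in its binding domain — the clause headed by 'warned'.
— Ava: subject of the clause headed by 'supposed'; c-commands the pronoun but lies outside its binding domain — allowed.
— Diana's sister: subject of the matrix clause; c-commands the pronoun but lies outside its binding domain — allowed.
— Freya: possessor inside the second object DP of the clause headed by 'warned'; is c-commanded by the pronoun; coreference would bind this R-expression — blocked (Principle C).
— Karen: subject of the clause headed by 'warned'; c-commands the pronoun within its binding domain — blocked (Principle B).

Ava, Diana's sister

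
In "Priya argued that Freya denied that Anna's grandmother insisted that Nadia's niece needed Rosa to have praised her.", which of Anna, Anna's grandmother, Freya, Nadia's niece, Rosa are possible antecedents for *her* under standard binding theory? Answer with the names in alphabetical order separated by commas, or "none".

*her* is a pronoun; Principle B requires it to be free in its binding domain — the clause headed by 'praised'.
— Anna: possessor inside the subject DP of the clause headed by 'insisted'; does not c-command the pronoun — Principle B does not apply; allowed.
— Anna's grandmother: subject of the clause headed by 'insisted'; c-commands the pronoun but lies outside its binding domain — allowed.
— Freya: subject of the clause headed by 'denied'; c-commands the pronoun but lies outside its binding domain — allowed.
— Nadia's niece: subject of the clause headed by 'needed'; c-commands the pronoun but lies outside its binding domain — allowed.
— Rosa: subject of the clause headed by 'praised'; c-commands the pronoun within its binding domain — blocked (Principle B).

Anna, Anna's grandmother, Freya, Nadia's niece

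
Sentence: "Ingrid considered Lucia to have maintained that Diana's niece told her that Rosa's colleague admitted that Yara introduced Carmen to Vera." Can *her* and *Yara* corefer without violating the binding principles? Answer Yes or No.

No

*Yara* is an R-expression; Principle C requires it to be free (not bound by any c-commanding expression).
— her: object of the clause headed by 'told'; the pronoun c-commands the R-expression — coreference blocked (Principle C).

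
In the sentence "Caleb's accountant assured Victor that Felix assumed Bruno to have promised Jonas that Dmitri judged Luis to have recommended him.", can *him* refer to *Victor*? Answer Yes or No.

*him* is a pronoun; Principle B requires it to be free in its binding domain — the clause headed by 'recommended'.
— Victor: object of the matrix clause; c-commands the pronoun but lies outside its binding domain — allowed.

Yes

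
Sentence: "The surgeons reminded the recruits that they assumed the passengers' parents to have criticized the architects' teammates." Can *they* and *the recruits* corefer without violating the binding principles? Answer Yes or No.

*the recruits* is an R-expression; Principle C requires it to be free (not bound by any c-commanding expression).
— they: subject of the clause headed by 'assumed'; the pronoun does not c-command the R-expression — coreference allowed.

Yes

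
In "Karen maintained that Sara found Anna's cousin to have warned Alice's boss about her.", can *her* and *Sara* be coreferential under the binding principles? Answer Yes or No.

Yes

*Sara* is an R-expression; Principle C requires it to be free (not bound by any c-commanding expression).
— her: second object of the clause headed by 'warned'; the pronoun does not c-command the R-expression — coreference allowed.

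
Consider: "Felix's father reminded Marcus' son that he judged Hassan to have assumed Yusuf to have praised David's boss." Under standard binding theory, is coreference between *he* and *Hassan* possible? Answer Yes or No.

*Hassan* is an R-expression; Principle C requires it to be free (not bound by any c-commanding expression).
— he: subject of the clause headed by 'judged'; the pronoun c-commands the R-expression — coreference blocked (Principle C).

No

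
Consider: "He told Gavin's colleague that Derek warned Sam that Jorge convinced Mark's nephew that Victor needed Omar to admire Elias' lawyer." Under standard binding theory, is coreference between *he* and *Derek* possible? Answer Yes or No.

No

*Derek* is an R-expression; Principle C requires it to be free (not bound by any c-commanding expression).
— he: subject of the matrix clause; the pronoun c-commands the R-expression — coreference blocked (Principle C).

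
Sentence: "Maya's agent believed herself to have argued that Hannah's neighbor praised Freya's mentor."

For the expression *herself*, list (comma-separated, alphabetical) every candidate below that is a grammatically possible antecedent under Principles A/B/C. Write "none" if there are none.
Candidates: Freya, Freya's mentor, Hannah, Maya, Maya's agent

*herself* is a reflexive; Principle A requires it to be bound within its binding domain — the matrix clause.
— Freya: possessor inside the object DP of the clause headed by 'praised'; does not c-command the reflexive — cannot bind it (Principle A).
— Freya's mentor: object of the clause headed by 'praised'; does not c-command the reflexive — cannot bind it (Principle A).
— Hannah: possessor inside the subject DP of the clause headed by 'praised'; does not c-command the reflexive — cannot bind it (Principle A).
— Maya: possessor inside the subject DP of the matrix clause; does not c-command the reflexive — cannot bind it (Principle A).
— Maya's agent: subject of the matrix clause; c-commands the reflexive within its binding domain — allowed (Principle A).

Maya's agent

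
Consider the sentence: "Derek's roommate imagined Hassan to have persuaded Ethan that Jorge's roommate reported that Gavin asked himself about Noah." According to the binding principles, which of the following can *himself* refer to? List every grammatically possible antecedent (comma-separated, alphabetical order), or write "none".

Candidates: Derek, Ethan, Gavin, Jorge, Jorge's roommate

*himself* is a reflexive; Principle A requires it to be bound within its binding domain — the clause headed by 'asked'.
— Derek: possessor inside the subject DP of the matrix clause; does not c-command the reflexive — cannot bind it (Principle A).
— Ethan: object of the clause headed by 'persuaded'; c-commands the reflexive but lies outside its binding domain — cannot bind it (Principle A).
— Gavin: subject of the clause headed by 'asked'; c-commands the reflexive within its binding domain — allowed (Principle A).
— Jorge: possessor inside the subject DP of the clause headed by 'reported'; does not c-command the reflexive — cannot bind it (Principle A).
— Jorge's roommate: subject of the clause headed by 'reported'; c-commands the reflexive but lies outside its binding domain — cannot bind it (Principle A).

Gavin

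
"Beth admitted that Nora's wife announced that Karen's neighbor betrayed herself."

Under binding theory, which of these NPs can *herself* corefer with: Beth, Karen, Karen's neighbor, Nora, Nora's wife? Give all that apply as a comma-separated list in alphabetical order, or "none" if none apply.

*herself* is a reflexive; Principle A requires it to be bound within its binding domain — the clause headed by 'betrayed'.
— Beth: subject of the matrix clause; c-commands the reflexive but lies outside its binding domain — cannot bind it (Principle A).
— Karen: possessor inside the subject DP of the clause headed by 'betrayed'; does not c-command the reflexive — cannot bind it (Principle A).
— Karen's neighbor: subject of the clause headed by 'betrayed'; c-commands the reflexive within its binding domain — allowed (Principle A).
— Nora: possessor inside the subject DP of the clause headed by 'announced'; does not c-command the reflexive — cannot bind it (Principle A).
— Nora's wife: subject of the clause headed by 'announced'; c-commands the reflexive but lies outside its binding domain — cannot bind it (Principle A).

Karen's neighbor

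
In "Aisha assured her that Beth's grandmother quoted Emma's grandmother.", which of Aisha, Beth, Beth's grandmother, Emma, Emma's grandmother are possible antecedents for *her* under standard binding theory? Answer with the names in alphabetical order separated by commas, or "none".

*her* is a pronoun; Principle B requires it to be free in its binding domain — the matrix clause.
— Aisha: subject of the matrix clause; c-commands the pronoun within its binding domain — blocked (Principle B).
— Beth: possessor inside the subject DP of the clause headed by 'quoted'; is c-commanded by the pronoun; coreference would bind this R-expression — blocked (Principle C).
— Beth's grandmother: subject of the clause headed by 'quoted'; is c-commanded by the pronoun; coreference would bind this R-expression — blocked (Principle C).
— Emma: possessor inside the object DP of the clause headed by 'quoted'; is c-commanded by the pronoun; coreference would bind this R-expression — blocked (Principle C).
— Emma's grandmother: object of the clause headed by 'quoted'; is c-commanded by the pronoun; coreference would bind this R-expression — blocked (Principle C).

none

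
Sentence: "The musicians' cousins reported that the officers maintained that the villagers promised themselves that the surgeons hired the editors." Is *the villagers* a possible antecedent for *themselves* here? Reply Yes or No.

Yes

*themselves* is a reflexive; Principle A requires it to be bound within its binding domain — the clause headed by 'promised'.
— the villagers: subject of the clause headed by 'promised'; c-commands the reflexive within its binding domain — allowed (Principle A).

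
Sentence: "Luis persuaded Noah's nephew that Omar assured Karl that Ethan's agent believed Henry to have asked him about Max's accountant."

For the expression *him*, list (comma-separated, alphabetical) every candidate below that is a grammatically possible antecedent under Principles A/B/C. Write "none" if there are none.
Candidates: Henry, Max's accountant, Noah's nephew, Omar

Noah's nephew, Omar

*him* is a pronoun; Principle B requires it to be free in its binding domain — the clause headed by 'asked'.
— Henry: subject of the clause headed by 'asked'; c-commands the pronoun within its binding domain — blocked (Principle B).
— Max's accountant: second object of the clause headed by 'asked'; is c-commanded by the pronoun; coreference would bind this R-expression — blocked (Principle C).
— Noah's nephew: object of the matrix clause; c-commands the pronoun but lies outside its binding domain — allowed.
— Omar: subject of the clause headed by 'assured'; c-commands the pronoun but lies outside its binding domain — allowed.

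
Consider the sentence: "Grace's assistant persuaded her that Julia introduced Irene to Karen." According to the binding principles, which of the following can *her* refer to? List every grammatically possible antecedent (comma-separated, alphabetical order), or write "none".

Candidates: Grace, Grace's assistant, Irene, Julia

*her* is a pronoun; Principle B requires it to be free in its binding domain — the matrix clause.
— Grace: possessor inside the subject DP of the matrix clause; does not c-command the pronoun — Principle B does not apply; allowed.
— Grace's assistant: subject of the matrix clause; c-commands the pronoun within its binding domain — blocked (Principle B).
— Irene: object of the clause headed by 'introduced'; is c-commanded by the pronoun; coreference would bind this R-expression — blocked (Principle C).
— Julia: subject of the clause headed by 'introduced'; is c-commanded by the pronoun; coreference would bind this R-expression — blocked (Principle C).

Grace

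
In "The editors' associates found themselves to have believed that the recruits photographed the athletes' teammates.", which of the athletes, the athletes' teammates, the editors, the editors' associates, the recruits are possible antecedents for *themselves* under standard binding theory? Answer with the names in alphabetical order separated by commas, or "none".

*themselves* is a reflexive; Principle A requires it to be bound within its binding domain — the matrix clause.
— the athletes: possessor inside the object DP of the clause headed by 'photographed'; does not c-command the reflexive — cannot bind it (Principle A).
— the athletes' teammates: object of the clause headed by 'photographed'; does not c-command the reflexive — cannot bind it (Principle A).
— the editors: possessor inside the subject DP of the matrix clause; does not c-command the reflexive — cannot bind it (Principle A).
— the editors' associates: subject of the matrix clause; c-commands the reflexive within its binding domain — allowed (Principle A).
— the recruits: subject of the clause headed by 'photographed'; does not c-command the reflexive — cannot bind it (Principle A).

the editors' associates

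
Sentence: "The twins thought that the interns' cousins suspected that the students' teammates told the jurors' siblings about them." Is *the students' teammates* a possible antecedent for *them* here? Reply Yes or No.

*them* is a pronoun; Principle B requires it to be free in its binding domain — the clause headed by 'told'.
— the students' teammates: subject of the clause headed by 'told'; c-commands the pronoun within its binding domain — blocked (Principle B).

No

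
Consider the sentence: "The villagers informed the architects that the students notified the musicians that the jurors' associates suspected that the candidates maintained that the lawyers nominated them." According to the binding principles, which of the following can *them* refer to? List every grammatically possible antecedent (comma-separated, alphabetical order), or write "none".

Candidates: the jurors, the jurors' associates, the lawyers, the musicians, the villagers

*them* is a pronoun; Principle B requires it to be free in its binding domain — the clause headed by 'nominated'.
— the jurors: possessor inside the subject DP of the clause headed by 'suspected'; does not c-command the pronoun — Principle B does not apply; allowed.
— the jurors' associates: subject of the clause headed by 'suspected'; c-commands the pronoun but lies outside its binding domain — allowed.
— the lawyers: subject of the clause headed by 'nominated'; c-commands the pronoun within its binding domain — blocked (Principle B).
— the musicians: object of the clause headed by 'notified'; c-commands the pronoun but lies outside its binding domain — allowed.
— the villagers: subject of the matrix clause; c-commands the pronoun but lies outside its binding domain — allowed.

the jurors, the jurors' associates, the musicians, the villagers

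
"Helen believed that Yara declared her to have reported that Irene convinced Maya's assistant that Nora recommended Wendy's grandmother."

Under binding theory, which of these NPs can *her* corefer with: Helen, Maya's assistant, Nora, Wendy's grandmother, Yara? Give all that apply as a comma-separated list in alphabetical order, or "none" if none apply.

Helen

*her* is a pronoun; Principle B requires it to be free in its binding domain — the clause headed by 'declared'.
— Helen: subject of the matrix clause; c-commands the pronoun but lies outside its binding domain — allowed.
— Maya's assistant: object of the clause headed by 'convinced'; is c-commanded by the pronoun; coreference would bind this R-expression — blocked (Principle C).
— Nora: subject of the clause headed by 'recommended'; is c-commanded by the pronoun; coreference would bind this R-expression — blocked (Principle C).
— Wendy's grandmother: object of the clause headed by 'recommended'; is c-commanded by the pronoun; coreference would bind this R-expression — blocked (Principle C).
— Yara: subject of the clause headed by 'declared'; c-commands the pronoun within its binding domain — blocked (Principle B).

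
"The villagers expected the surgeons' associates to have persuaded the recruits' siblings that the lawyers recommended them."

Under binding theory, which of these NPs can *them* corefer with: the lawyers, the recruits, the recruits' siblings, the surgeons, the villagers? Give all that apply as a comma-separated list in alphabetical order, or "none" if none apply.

*them* is a pronoun; Principle B requires it to be free in its binding domain — the clause headed by 'recommended'.
— the lawyers: subject of the clause headed by 'recommended'; c-commands the pronoun within its binding domain — blocked (Principle B).
— the recruits: possessor inside the object DP of the clause headed by 'persuaded'; does not c-command the pronoun — Principle B does not apply; allowed.
— the recruits' siblings: object of the clause headed by 'persuaded'; c-commands the pronoun but lies outside its binding domain — allowed.
— the surgeons: possessor inside the subject DP of the clause headed by 'persuaded'; does not c-command the pronoun — Principle B does not apply; allowed.
— the villagers: subject of the matrix clause; c-commands the pronoun but lies outside its binding domain — allowed.

the recruits, the recruits' siblings, the surgeons, the villagers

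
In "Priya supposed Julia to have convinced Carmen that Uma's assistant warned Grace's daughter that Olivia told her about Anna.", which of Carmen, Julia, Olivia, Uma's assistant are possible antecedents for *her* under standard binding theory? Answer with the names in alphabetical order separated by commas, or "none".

*her* is a pronoun; Principle B requires it to be free in its binding domain — the clause headed by 'told'.
— Carmen: object of the clause headed by 'convinced'; c-commands the pronoun but lies outside its binding domain — allowed.
— Julia: subject of the clause headed by 'convinced'; c-commands the pronoun but lies outside its binding domain — allowed.
— Olivia: subject of the clause headed by 'told'; c-commands the pronoun within its binding domain — blocked (Principle B).
— Uma's assistant: subject of the clause headed by 'warned'; c-commands the pronoun but lies outside its binding domain — allowed.

Carmen, Julia, Uma's assistant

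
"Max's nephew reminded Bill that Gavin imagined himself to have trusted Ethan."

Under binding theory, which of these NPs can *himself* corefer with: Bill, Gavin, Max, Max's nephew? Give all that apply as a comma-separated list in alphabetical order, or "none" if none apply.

*himself* is a reflexive; Principle A requires it to be bound within its binding domain — the clause headed by 'imagined'.
— Bill: object of the matrix clause; c-commands the reflexive but lies outside its binding domain — cannot bind it (Principle A).
— Gavin: subject of the clause headed by 'imagined'; c-commands the reflexive within its binding domain — allowed (Principle A).
— Max: possessor inside the subject DP of the matrix clause; does not c-command the reflexive — cannot bind it (Principle A).
— Max's nephew: subject of the matrix clause; c-commands the reflexive but lies outside its binding domain — cannot bind it (Principle A).

Gavin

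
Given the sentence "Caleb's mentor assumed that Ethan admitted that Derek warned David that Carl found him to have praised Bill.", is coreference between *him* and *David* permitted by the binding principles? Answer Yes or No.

Yes

*him* is a pronoun; Principle B requires it to be free in its binding domain — the clause headed by 'found'.
— David: object of the clause headed by 'warned'; c-commands the pronoun but lies outside its binding domain — allowed.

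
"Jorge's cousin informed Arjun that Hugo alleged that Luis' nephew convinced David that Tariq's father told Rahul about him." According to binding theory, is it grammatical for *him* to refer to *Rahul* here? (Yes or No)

No

*Rahul* is an R-expression; Principle C requires it to be free (not bound by any c-commanding expression).
— him: second object of the clause headed by 'told'; the R-expression locally c-commands the pronoun — coreference blocked (Principle B on the pronoun).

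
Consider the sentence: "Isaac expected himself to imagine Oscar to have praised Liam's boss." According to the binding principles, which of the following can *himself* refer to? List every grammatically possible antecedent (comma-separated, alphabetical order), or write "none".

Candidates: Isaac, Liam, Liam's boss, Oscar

*himself* is a reflexive; Principle A requires it to be bound within its binding domain — the matrix clause.
— Isaac: subject of the matrix clause; c-commands the reflexive within its binding domain — allowed (Principle A).
— Liam: possessor inside the object DP of the clause headed by 'praised'; does not c-command the reflexive — cannot bind it (Principle A).
— Liam's boss: object of the clause headed by 'praised'; does not c-command the reflexive — cannot bind it (Principle A).
— Oscar: subject of the clause headed by 'praised'; does not c-command the reflexive — cannot bind it (Principle A).

Isaac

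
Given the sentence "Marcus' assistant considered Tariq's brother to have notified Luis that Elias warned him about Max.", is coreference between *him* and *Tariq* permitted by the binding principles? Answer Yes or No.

Yes

*him* is a pronoun; Principle B requires it to be free in its binding domain — the clause headed by 'warned'.
— Tariq: possessor inside the subject DP of the clause headed by 'notified'; does not c-command the pronoun — Principle B does not apply; allowed.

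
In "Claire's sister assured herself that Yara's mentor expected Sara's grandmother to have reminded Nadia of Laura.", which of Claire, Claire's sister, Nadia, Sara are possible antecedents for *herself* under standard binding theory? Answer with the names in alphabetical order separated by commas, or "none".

*herself* is a reflexive; Principle A requires it to be bound within its binding domain — the matrix clause.
— Claire: possessor inside the subject DP of the matrix clause; does not c-command the reflexive — cannot bind it (Principle A).
— Claire's sister: subject of the matrix clause; c-commands the reflexive within its binding domain — allowed (Principle A).
— Nadia: object of the clause headed by 'reminded'; does not c-command the reflexive — cannot bind it (Principle A).
— Sara: possessor inside the subject DP of the clause headed by 'reminded'; does not c-command the reflexive — cannot bind it (Principle A).

Claire's sister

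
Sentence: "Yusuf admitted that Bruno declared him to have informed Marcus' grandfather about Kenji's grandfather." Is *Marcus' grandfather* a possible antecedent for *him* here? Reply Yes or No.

*him* is a pronoun; Principle B requires it to be free in its binding domain — the clause headed by 'declared'.
— Marcus' grandfather: object of the clause headed by 'informed'; is c-commanded by the pronoun; coreference would bind this R-expression — blocked (Principle C).

No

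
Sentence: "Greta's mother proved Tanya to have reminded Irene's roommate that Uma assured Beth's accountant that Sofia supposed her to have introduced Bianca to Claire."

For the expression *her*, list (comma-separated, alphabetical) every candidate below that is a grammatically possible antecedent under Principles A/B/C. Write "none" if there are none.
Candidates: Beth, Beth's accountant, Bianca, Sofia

*her* is a pronoun; Principle B requires it to be free in its binding domain — the clause headed by 'supposed'.
— Beth: possessor inside the object DP of the clause headed by 'assured'; does not c-command the pronoun — Principle B does not apply; allowed.
— Beth's accountant: object of the clause headed by 'assured'; c-commands the pronoun but lies outside its binding domain — allowed.
— Bianca: object of the clause headed by 'introduced'; is c-commanded by the pronoun; coreference would bind this R-expression — blocked (Principle C).
— Sofia: subject of the clause headed by 'supposed'; c-commands the pronoun within its binding domain — blocked (Principle B).

Beth, Beth's accountant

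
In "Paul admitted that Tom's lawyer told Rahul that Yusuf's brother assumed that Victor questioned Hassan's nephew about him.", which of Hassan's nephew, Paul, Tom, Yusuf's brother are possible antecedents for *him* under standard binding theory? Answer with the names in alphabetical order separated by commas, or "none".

Paul, Tom, Yusuf's brother

*him* is a pronoun; Principle B requires it to be free in its binding domain — the clause headed by 'questioned'.
— Hassan's nephew: object of the clause headed by 'questioned'; c-commands the pronoun within its binding domain — blocked (Principle B).
— Paul: subject of the matrix clause; c-commands the pronoun but lies outside its binding domain — allowed.
— Tom: possessor inside the subject DP of the clause headed by 'told'; does not c-command the pronoun — Principle B does not apply; allowed.
— Yusuf's brother: subject of the clause headed by 'assumed'; c-commands the pronoun but lies outside its binding domain — allowed.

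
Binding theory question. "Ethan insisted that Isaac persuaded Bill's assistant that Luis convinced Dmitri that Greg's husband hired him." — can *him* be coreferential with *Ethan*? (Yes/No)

*him* is a pronoun; Principle B requires it to be free in its binding domain — the clause headed by 'hired'.
— Ethan: subject of the matrix clause; c-commands the pronoun but lies outside its binding domain — allowed.

Yes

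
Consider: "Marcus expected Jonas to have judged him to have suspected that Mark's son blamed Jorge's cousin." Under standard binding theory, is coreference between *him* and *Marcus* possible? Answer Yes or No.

Yes

*Marcus* is an R-expression; Principle C requires it to be free (not bound by any c-commanding expression).
— him: subject of the clause headed by 'suspected'; the pronoun does not c-command the R-expression — coreference allowed.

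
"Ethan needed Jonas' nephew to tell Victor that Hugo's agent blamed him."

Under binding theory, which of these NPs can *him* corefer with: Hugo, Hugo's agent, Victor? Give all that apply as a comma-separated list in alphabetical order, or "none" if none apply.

*him* is a pronoun; Principle B requires it to be free in its binding domain — the clause headed by 'blamed'.
— Hugo: possessor inside the subject DP of the clause headed by 'blamed'; does not c-command the pronoun — Principle B does not apply; allowed.
— Hugo's agent: subject of the clause headed by 'blamed'; c-commands the pronoun within its binding domain — blocked (Principle B).
— Victor: object of the clause headed by 'tell'; c-commands the pronoun but lies outside its binding domain — allowed.

Hugo, Victor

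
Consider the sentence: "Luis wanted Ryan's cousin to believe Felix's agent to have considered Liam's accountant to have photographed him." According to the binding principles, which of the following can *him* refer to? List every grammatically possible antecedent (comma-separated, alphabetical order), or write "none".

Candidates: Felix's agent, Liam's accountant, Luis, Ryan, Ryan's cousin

Felix's agent, Luis, Ryan, Ryan's cousin

*him* is a pronoun; Principle B requires it to be free in its binding domain — the clause headed by 'photographed'.
— Felix's agent: subject of the clause headed by 'considered'; c-commands the pronoun but lies outside its binding domain — allowed.
— Liam's accountant: subject of the clause headed by 'photographed'; c-commands the pronoun within its binding domain — blocked (Principle B).
— Luis: subject of the matrix clause; c-commands the pronoun but lies outside its binding domain — allowed.
— Ryan: possessor inside the subject DP of the clause headed by 'believe'; does not c-command the pronoun — Principle B does not apply; allowed.
— Ryan's cousin: subject of the clause headed by 'believe'; c-commands the pronoun but lies outside its binding domain — allowed.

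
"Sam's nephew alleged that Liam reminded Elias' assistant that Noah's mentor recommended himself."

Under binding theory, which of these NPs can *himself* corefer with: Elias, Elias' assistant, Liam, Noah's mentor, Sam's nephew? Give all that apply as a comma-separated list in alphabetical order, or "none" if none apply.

*himself* is a reflexive; Principle A requires it to be bound within its binding domain — the clause headed by 'recommended'.
— Elias: possessor inside the object DP of the clause headed by 'reminded'; does not c-command the reflexive — cannot bind it (Principle A).
— Elias' assistant: object of the clause headed by 'reminded'; c-commands the reflexive but lies outside its binding domain — cannot bind it (Principle A).
— Liam: subject of the clause headed by 'reminded'; c-commands the reflexive but lies outside its binding domain — cannot bind it (Principle A).
— Noah's mentor: subject of the clause headed by 'recommended'; c-commands the reflexive within its binding domain — allowed (Principle A).
— Sam's nephew: subject of the matrix clause; c-commands the reflexive but lies outside its binding domain — cannot bind it (Principle A).

Noah's mentor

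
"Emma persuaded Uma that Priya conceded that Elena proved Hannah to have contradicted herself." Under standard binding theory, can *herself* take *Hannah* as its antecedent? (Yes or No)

*herself* is a reflexive; Principle A requires it to be bound within its binding domain — the clause headed by 'contradicted'.
— Hannah: subject of the clause headed by 'contradicted'; c-commands the reflexive within its binding domain — allowed (Principle A).

Yes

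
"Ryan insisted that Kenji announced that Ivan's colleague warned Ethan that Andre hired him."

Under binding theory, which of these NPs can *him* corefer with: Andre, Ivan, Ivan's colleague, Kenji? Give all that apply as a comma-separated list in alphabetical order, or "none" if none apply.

*him* is a pronoun; Principle B requires it to be free in its binding domain — the clause headed by 'hired'.
— Andre: subject of the clause headed by 'hired'; c-commands the pronoun within its binding domain — blocked (Principle B).
— Ivan: possessor inside the subject DP of the clause headed by 'warned'; does not c-command the pronoun — Principle B does not apply; allowed.
— Ivan's colleague: subject of the clause headed by 'warned'; c-commands the pronoun but lies outside its binding domain — allowed.
— Kenji: subject of the clause headed by 'announced'; c-commands the pronoun but lies outside its binding domain — allowed.

Ivan, Ivan's colleague, Kenji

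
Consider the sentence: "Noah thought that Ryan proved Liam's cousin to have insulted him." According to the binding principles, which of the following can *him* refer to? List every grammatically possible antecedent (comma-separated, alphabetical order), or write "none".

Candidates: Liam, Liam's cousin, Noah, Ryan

Liam, Noah, Ryan

*him* is a pronoun; Principle B requires it to be free in its binding domain — the clause headed by 'insulted'.
— Liam: possessor inside the subject DP of the clause headed by 'insulted'; does not c-command the pronoun — Principle B does not apply; allowed.
— Liam's cousin: subject of the clause headed by 'insulted'; c-commands the pronoun within its binding domain — blocked (Principle B).
— Noah: subject of the matrix clause; c-commands the pronoun but lies outside its binding domain — allowed.
— Ryan: subject of the clause headed by 'proved'; c-commands the pronoun but lies outside its binding domain — allowed.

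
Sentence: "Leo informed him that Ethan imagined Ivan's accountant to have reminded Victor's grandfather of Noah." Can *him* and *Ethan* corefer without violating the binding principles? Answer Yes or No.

No

*Ethan* is an R-expression; Principle C requires it to be free (not bound by any c-commanding expression).
— him: object of the matrix clause; the pronoun c-commands the R-expression — coreference blocked (Principle C).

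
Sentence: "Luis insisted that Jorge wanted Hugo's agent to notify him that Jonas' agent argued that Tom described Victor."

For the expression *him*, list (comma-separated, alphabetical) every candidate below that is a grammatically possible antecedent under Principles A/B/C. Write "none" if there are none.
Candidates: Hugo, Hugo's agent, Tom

*him* is a pronoun; Principle B requires it to be free in its binding domain — the clause headed by 'notify'.
— Hugo: possessor inside the subject DP of the clause headed by 'notify'; does not c-command the pronoun — Principle B does not apply; allowed.
— Hugo's agent: subject of the clause headed by 'notify'; c-commands the pronoun within its binding domain — blocked (Principle B).
— Tom: subject of the clause headed by 'described'; is c-commanded by the pronoun; coreference would bind this R-expression — blocked (Principle C).

Hugo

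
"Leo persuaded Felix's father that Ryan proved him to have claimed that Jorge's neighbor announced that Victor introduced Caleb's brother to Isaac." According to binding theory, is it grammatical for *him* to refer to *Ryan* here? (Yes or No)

*Ryan* is an R-expression; Principle C requires it to be free (not bound by any c-commanding expression).
— him: subject of the clause headed by 'claimed'; the R-expression locally c-commands the pronoun — coreference blocked (Principle B on the pronoun).

No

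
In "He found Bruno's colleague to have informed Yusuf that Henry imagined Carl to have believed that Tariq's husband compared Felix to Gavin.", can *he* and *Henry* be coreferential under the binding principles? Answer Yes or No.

*Henry* is an R-expression; Principle C requires it to be free (not bound by any c-commanding expression).
— he: subject of the matrix clause; the pronoun c-commands the R-expression — coreference blocked (Principle C).

No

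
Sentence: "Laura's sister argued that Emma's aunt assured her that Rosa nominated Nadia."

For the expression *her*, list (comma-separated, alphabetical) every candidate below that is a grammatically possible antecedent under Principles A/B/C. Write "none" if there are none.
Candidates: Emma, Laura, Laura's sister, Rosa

Emma, Laura, Laura's sister

*her* is a pronoun; Principle B requires it to be free in its binding domain — the clause headed by 'assured'.
— Emma: possessor inside the subject DP of the clause headed by 'assured'; does not c-command the pronoun — Principle B does not apply; allowed.
— Laura: possessor inside the subject DP of the matrix clause; does not c-command the pronoun — Principle B does not apply; allowed.
— Laura's sister: subject of the matrix clause; c-commands the pronoun but lies outside its binding domain — allowed.
— Rosa: subject of the clause headed by 'nominated'; is c-commanded by the pronoun; coreference would bind this R-expression — blocked (Principle C).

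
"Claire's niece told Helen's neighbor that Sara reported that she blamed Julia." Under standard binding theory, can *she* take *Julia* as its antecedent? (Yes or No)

*she* is a pronoun; Principle B requires it to be free in its binding domain — the clause headed by 'blamed'.
— Julia: object of the clause headed by 'blamed'; is c-commanded by the pronoun; coreference would bind this R-expression — blocked (Principle C).

No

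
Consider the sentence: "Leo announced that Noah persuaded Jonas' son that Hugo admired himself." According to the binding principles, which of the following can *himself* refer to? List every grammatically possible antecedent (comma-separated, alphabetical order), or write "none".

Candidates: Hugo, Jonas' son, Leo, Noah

Hugo

*himself* is a reflexive; Principle A requires it to be bound within its binding domain — the clause headed by 'admired'.
— Hugo: subject of the clause headed by 'admired'; c-commands the reflexive within its binding domain — allowed (Principle A).
— Jonas' son: object of the clause headed by 'persuaded'; c-commands the reflexive but lies outside its binding domain — cannot bind it (Principle A).
— Leo: subject of the matrix clause; c-commands the reflexive but lies outside its binding domain — cannot bind it (Principle A).
— Noah: subject of the clause headed by 'persuaded'; c-commands the reflexive but lies outside its binding domain — cannot bind it (Principle A).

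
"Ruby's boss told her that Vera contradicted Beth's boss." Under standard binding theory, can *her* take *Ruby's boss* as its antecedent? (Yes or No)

*her* is a pronoun; Principle B requires it to be free in its binding domain — the matrix clause.
— Ruby's boss: subject of the matrix clause; c-commands the pronoun within its binding domain — blocked (Principle B).

No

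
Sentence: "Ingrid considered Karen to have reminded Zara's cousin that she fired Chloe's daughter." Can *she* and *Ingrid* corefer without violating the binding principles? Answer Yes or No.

Yes

*Ingrid* is an R-expression; Principle C requires it to be free (not bound by any c-commanding expression).
— she: subject of the clause headed by 'fired'; the pronoun does not c-command the R-expression — coreference allowed.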